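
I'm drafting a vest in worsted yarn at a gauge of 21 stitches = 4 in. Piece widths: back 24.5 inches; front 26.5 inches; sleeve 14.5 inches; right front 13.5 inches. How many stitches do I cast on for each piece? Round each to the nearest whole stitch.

Rate = 21/4 = 5.25 sts per in.
back: 24.5 × 5.25 = 128.62 → 129.
front: 26.5 × 5.25 = 139.12 → 139.
sleeve: 14.5 × 5.25 = 76.12 → 76.
right front: 13.5 × 5.25 = 70.88 → 71.

back 129; front 139; sleeve 76; right front 71.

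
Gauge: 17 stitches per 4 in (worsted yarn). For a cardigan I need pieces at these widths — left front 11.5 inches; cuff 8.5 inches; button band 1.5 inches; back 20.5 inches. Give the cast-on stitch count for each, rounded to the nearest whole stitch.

Rate = 17/4 = 4.25 sts per in.
left front: 11.5 × 4.25 = 48.88 → 49.
cuff: 8.5 × 4.25 = 36.12 → 36.
button band: 1.5 × 4.25 = 6.38 → 6.
back: 20.5 × 4.25 = 87.12 → 87.

left front 49; cuff 36; button band 6; back 87.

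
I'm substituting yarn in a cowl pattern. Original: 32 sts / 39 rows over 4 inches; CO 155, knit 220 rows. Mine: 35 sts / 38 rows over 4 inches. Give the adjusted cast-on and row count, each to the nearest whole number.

Cast on 170 stitches; work 214 rows.

Stitches: 155 × 35/32 = 169.53 → 170.
Rows: 220 × 38/39 = 214.36 → 214.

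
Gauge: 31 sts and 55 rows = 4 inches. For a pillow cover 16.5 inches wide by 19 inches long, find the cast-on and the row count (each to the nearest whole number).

Cast on 128 stitches and work 261 rows.

Stitch gauge = 31/4 = 7.75 sts/in; 16.5 × 7.75 = 127.88 → 128 sts.
Row gauge = 55/4 = 13.75 rows/in; 19 × 13.75 = 261.25 → 261 rows.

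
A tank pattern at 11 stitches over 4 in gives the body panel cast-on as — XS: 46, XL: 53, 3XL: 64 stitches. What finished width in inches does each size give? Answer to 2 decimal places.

11/4 = 2.75 sts per in.
XS: 46 / 2.75 = 16.727 → 16.73 in.
XL: 53 / 2.75 = 19.273 → 19.27 in.
3XL: 64 / 2.75 = 23.273 → 23.27 in.

XS 16.73 inches; XL 19.27 inches; 3XL 23.27 inches.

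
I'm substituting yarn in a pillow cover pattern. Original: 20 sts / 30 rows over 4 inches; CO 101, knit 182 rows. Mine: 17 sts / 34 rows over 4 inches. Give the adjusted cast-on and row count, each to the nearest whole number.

Cast on 86 stitches; work 206 rows.

Stitches: 101 × 17/20 = 85.85 → 86.
Rows: 182 × 34/30 = 206.27 → 206.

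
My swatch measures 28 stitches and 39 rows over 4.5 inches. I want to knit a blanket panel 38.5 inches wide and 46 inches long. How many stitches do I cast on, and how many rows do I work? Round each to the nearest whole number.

Cast on 240 stitches and work 399 rows.

Stitch gauge = 28/4.5 = 6.222 sts/in; 38.5 × 6.222 = 239.56 → 240 sts.
Row gauge = 39/4.5 = 8.667 rows/in; 46 × 8.667 = 398.67 → 399 rows.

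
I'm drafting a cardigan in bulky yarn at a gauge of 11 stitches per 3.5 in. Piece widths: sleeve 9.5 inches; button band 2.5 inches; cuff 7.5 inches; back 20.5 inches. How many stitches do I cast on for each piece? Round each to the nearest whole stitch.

Rate = 11/3.5 = 3.143 sts per in.
sleeve: 9.5 × 3.143 = 29.86 → 30.
button band: 2.5 × 3.143 = 7.86 → 8.
cuff: 7.5 × 3.143 = 23.57 → 24.
back: 20.5 × 3.143 = 64.43 → 64.

sleeve 30; button band 8; cuff 24; back 64.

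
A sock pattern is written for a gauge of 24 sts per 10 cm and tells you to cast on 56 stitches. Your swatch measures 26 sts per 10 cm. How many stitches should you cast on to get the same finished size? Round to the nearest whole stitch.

Scale factor = 26 / 24 = 1.083.
56 × 26 / 24 = 60.67 sts.
→ 61 sts.

Cast on 61 stitches.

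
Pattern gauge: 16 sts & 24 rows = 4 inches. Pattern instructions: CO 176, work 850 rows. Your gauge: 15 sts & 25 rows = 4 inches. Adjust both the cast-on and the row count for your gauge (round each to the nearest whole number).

Cast on 165 stitches; work 885 rows.

Stitches: 176 × 15/16 = 165.00 → 165.
Rows: 850 × 25/24 = 885.42 → 885.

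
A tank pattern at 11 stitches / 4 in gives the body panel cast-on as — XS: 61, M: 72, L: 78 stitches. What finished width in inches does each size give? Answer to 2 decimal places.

11/4 = 2.75 sts per in.
XS: 61 / 2.75 = 22.182 → 22.18 in.
M: 72 / 2.75 = 26.182 → 26.18 in.
L: 78 / 2.75 = 28.364 → 28.36 in.

XS 22.18 inches; M 26.18 inches; L 28.36 inches.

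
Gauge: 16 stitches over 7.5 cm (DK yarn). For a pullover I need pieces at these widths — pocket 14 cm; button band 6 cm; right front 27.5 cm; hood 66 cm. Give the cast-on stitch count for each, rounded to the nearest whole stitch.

pocket 30; button band 13; right front 59; hood 141.

Rate = 16/7.5 = 2.133 sts per cm.
pocket: 14 × 2.133 = 29.87 → 30.
button band: 6 × 2.133 = 12.80 → 13.
right front: 27.5 × 2.133 = 58.67 → 59.
hood: 66 × 2.133 = 140.80 → 141.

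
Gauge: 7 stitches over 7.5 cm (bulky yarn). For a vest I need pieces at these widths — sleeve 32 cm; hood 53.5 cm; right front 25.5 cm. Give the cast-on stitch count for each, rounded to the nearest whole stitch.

Rate = 7/7.5 = 0.933 sts per cm.
sleeve: 32 × 0.933 = 29.87 → 30.
hood: 53.5 × 0.933 = 49.93 → 50.
right front: 25.5 × 0.933 = 23.80 → 24.

sleeve 30; hood 50; right front 24.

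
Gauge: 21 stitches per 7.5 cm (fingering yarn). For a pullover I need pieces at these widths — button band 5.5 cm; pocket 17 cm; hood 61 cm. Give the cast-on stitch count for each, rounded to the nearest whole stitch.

button band 15; pocket 48; hood 171.

Rate = 21/7.5 = 2.8 sts per cm.
button band: 5.5 × 2.8 = 15.40 → 15.
pocket: 17 × 2.8 = 47.60 → 48.
hood: 61 × 2.8 = 170.80 → 171.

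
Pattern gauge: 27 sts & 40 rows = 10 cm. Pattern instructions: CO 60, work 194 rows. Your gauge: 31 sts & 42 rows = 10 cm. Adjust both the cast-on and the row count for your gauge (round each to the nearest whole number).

Cast on 69 stitches; work 204 rows.

Stitches: 60 × 31/27 = 68.89 → 69.
Rows: 194 × 42/40 = 203.70 → 204.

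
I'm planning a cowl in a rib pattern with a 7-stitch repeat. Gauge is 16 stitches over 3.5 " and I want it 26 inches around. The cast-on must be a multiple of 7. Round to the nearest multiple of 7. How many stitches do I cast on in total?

Cast on 119 stitches.

16 / 3.5 = 4.571 sts per inch.
26 × 4.571 = 118.86 sts.
Nearest multiple of 7: 119.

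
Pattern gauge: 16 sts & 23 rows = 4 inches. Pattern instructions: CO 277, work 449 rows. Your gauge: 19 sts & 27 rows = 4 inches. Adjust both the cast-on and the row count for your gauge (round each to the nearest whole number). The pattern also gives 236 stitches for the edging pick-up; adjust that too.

Cast on 329 stitches; work 527 rows; edging pick-up 280 stitches.

Stitches: 277 × 19/16 = 328.94 → 329.
Rows: 449 × 27/23 = 527.09 → 527.
edging pick-up: 236 × 19/16 = 280.25 → 280.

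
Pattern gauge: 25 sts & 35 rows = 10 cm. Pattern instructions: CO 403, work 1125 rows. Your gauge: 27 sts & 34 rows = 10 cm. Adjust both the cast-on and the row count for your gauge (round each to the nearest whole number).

Cast on 435 stitches; work 1093 rows.

Stitches: 403 × 27/25 = 435.24 → 435.
Rows: 1125 × 34/35 = 1092.86 → 1093.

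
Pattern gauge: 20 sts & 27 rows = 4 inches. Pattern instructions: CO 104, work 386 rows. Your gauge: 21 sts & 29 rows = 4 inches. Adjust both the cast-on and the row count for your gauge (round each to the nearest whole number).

Cast on 109 stitches; work 415 rows.

Stitches: 104 × 21/20 = 109.20 → 109.
Rows: 386 × 29/27 = 414.59 → 415.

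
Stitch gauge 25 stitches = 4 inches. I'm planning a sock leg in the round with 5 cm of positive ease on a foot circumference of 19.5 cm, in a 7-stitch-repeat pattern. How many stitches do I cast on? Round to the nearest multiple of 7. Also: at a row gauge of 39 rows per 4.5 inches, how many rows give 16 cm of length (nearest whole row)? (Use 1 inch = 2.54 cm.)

Cast on 63 stitches; work 55 rows.

Finished = 19.5 + 5 = 24.5 cm.
24.5 cm × 1/2.54 = 9.65 inches.
25/4 = 6.25 sts per in; 9.65 × 6.25 = 60.29 sts.
Nearest multiple of 7 → 63.
16 cm = 6.30 inches; × 8.667 = 54.59 → 55 rows.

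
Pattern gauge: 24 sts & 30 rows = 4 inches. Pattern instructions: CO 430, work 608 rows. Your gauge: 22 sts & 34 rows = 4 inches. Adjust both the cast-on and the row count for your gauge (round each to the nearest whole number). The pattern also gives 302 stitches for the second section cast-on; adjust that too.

Cast on 394 stitches; work 689 rows; second section cast-on 277 stitches.

Stitches: 430 × 22/24 = 394.17 → 394.
Rows: 608 × 34/30 = 689.07 → 689.
second section cast-on: 302 × 22/24 = 276.83 → 277.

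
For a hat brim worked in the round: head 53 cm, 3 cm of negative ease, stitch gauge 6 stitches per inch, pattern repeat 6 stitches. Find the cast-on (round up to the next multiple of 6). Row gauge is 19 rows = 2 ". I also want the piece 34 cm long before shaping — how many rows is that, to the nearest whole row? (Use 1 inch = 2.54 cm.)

Cast on 120 stitches; work 127 rows.

Finished = 53 − 3 = 50 cm.
50 cm × 1/2.54 = 19.69 inches.
6/1 = 6 sts per in; 19.69 × 6 = 118.11 sts.
Next multiple of 6 → 120.
34 cm = 13.39 inches; × 9.5 = 127.17 → 127 rows.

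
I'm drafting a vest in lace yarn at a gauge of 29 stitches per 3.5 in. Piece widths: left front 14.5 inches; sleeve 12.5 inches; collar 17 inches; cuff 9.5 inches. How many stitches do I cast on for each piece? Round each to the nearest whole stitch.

Rate = 29/3.5 = 8.286 sts per in.
left front: 14.5 × 8.286 = 120.14 → 120.
sleeve: 12.5 × 8.286 = 103.57 → 104.
collar: 17 × 8.286 = 140.86 → 141.
cuff: 9.5 × 8.286 = 78.71 → 79.

left front 120; sleeve 104; collar 141; cuff 79.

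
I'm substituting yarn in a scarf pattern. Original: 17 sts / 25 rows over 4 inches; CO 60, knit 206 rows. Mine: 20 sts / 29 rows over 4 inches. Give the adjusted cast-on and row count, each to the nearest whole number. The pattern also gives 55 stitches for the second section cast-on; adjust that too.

Stitches: 60 × 20/17 = 70.59 → 71.
Rows: 206 × 29/25 = 238.96 → 239.
second section cast-on: 55 × 20/17 = 64.71 → 65.

Cast on 71 stitches; work 239 rows; second section cast-on 65 stitches.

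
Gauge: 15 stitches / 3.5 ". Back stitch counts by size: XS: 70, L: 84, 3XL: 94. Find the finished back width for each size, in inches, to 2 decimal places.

15/3.5 = 4.286 sts per in.
XS: 70 / 4.286 = 16.333 → 16.33 in.
L: 84 / 4.286 = 19.600 → 19.60 in.
3XL: 94 / 4.286 = 21.933 → 21.93 in.

XS 16.33 inches; L 19.60 inches; 3XL 21.93 inches.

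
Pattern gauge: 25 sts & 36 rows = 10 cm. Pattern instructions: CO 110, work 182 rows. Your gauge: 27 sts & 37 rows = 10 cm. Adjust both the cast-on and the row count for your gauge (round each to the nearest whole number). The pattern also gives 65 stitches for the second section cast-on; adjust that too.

Cast on 119 stitches; work 187 rows; second section cast-on 70 stitches.

Stitches: 110 × 27/25 = 118.80 → 119.
Rows: 182 × 37/36 = 187.06 → 187.
second section cast-on: 65 × 27/25 = 70.20 → 70.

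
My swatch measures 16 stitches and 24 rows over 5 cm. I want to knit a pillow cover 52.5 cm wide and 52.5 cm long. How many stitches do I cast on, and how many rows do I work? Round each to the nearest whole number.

Stitch gauge = 16/5 = 3.2 sts/cm; 52.5 × 3.2 = 168.00 → 168 sts.
Row gauge = 24/5 = 4.8 rows/cm; 52.5 × 4.8 = 252.00 → 252 rows.

Cast on 168 stitches and work 252 rows.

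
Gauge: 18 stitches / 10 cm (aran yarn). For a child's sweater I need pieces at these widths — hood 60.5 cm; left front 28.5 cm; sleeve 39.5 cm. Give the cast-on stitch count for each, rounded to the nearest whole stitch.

hood 109; left front 51; sleeve 71.

Rate = 18/10 = 1.8 sts per cm.
hood: 60.5 × 1.8 = 108.90 → 109.
left front: 28.5 × 1.8 = 51.30 → 51.
sleeve: 39.5 × 1.8 = 71.10 → 71.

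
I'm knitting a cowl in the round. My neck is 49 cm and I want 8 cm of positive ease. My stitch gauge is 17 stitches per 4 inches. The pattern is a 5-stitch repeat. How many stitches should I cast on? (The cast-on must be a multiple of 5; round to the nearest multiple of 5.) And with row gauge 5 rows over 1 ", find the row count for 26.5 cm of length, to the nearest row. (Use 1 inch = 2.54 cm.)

Finished = 49 + 8 = 57 cm.
57 cm × 1/2.54 = 22.44 inches.
17/4 = 4.25 sts per in; 22.44 × 4.25 = 95.37 sts.
Nearest multiple of 5 → 95.
26.5 cm = 10.43 inches; × 5 = 52.17 → 52 rows.

Cast on 95 stitches; work 52 rows.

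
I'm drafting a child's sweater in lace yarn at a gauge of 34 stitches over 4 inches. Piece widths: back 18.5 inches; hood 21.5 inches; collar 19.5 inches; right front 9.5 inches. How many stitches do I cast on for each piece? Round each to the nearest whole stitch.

Rate = 34/4 = 8.5 sts per in.
back: 18.5 × 8.5 = 157.25 → 157.
hood: 21.5 × 8.5 = 182.75 → 183.
collar: 19.5 × 8.5 = 165.75 → 166.
right front: 9.5 × 8.5 = 80.75 → 81.

back 157; hood 183; collar 166; right front 81.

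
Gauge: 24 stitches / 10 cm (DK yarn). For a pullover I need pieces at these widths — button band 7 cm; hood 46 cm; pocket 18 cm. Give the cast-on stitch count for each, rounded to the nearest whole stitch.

button band 17; hood 110; pocket 43.

Rate = 24/10 = 2.4 sts per cm.
button band: 7 × 2.4 = 16.80 → 17.
hood: 46 × 2.4 = 110.40 → 110.
pocket: 18 × 2.4 = 43.20 → 43.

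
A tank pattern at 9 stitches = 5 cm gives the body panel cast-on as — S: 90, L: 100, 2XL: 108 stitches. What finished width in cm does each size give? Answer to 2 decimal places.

9/5 = 1.8 sts per cm.
S: 90 / 1.8 = 50.000 → 50.00 cm.
L: 100 / 1.8 = 55.556 → 55.56 cm.
2XL: 108 / 1.8 = 60.000 → 60.00 cm.

S 50.00 cm; L 55.56 cm; 2XL 60.00 cm.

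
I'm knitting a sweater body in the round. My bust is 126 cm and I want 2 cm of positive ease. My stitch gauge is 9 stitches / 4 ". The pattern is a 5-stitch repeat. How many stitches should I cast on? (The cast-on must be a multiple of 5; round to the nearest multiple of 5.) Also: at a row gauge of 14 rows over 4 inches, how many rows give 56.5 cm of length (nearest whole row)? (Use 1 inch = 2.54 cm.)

Finished = 126 + 2 = 128 cm.
128 cm × 1/2.54 = 50.39 inches.
9/4 = 2.25 sts per in; 50.39 × 2.25 = 113.39 sts.
Nearest multiple of 5 → 115.
56.5 cm = 22.24 inches; × 3.5 = 77.85 → 78 rows.

Cast on 115 stitches; work 78 rows.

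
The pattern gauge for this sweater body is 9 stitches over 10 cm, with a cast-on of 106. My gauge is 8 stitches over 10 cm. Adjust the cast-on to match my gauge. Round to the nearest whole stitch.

CO 94 sts.

Scale factor = 8 / 9 = 0.889.
106 × 8 / 9 = 94.22 sts.
→ 94 sts.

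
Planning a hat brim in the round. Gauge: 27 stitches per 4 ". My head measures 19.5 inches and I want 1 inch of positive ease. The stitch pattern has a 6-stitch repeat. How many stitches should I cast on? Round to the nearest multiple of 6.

Finished = 19.5 + 1 = 20.5 inches.
27 / 4 = 6.75 sts/in.
20.5 × 6.75 = 138.38 sts.
Nearest multiple of 6: 138.

CO 138 sts.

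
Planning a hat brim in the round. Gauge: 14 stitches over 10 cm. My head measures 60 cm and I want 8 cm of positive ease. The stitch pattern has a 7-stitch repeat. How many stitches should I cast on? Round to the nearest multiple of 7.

CO 98 sts.

Finished = 60 + 8 = 68 cm.
14 / 10 = 1.4 sts/cm.
68 × 1.4 = 95.20 sts.
Nearest multiple of 7: 98.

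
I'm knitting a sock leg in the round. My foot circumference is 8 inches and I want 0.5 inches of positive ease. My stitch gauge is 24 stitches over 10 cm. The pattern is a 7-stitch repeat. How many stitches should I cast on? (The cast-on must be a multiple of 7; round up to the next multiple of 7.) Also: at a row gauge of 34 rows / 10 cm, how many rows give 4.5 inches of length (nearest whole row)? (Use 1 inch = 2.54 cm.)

Finished = 8 + 0.5 = 8.5 inches.
8.5 inches × 2.54 = 21.59 cm.
24/10 = 2.4 sts per cm; 21.59 × 2.4 = 51.82 sts.
Next multiple of 7 → 56.
4.5 inches = 11.43 cm; × 3.4 = 38.86 → 39 rows.

Cast on 56 stitches; work 39 rows.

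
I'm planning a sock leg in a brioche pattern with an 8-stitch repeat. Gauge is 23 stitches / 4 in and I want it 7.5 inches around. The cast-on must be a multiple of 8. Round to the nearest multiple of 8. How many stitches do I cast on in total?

Cast on 40 stitches.

23 / 4 = 5.75 sts per inch.
7.5 × 5.75 = 43.12 sts.
Nearest multiple of 8: 40.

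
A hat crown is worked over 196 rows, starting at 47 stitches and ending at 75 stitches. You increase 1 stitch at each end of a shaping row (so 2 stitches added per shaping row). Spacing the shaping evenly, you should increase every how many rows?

Increase every 14th row.

Stitches to add: |75 − 47| = 28.
Shaping rows needed: 28 / 2 = 14.
196 rows / 14 = every 14 rows.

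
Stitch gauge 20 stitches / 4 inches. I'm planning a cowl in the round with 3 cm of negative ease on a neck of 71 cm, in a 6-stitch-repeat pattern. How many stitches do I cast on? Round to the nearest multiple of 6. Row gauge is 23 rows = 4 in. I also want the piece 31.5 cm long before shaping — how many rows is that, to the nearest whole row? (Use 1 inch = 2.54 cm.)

Finished = 71 − 3 = 68 cm.
68 cm × 1/2.54 = 26.77 inches.
20/4 = 5 sts per in; 26.77 × 5 = 133.86 sts.
Nearest multiple of 6 → 132.
31.5 cm = 12.40 inches; × 5.75 = 71.31 → 71 rows.

Cast on 132 stitches; work 71 rows.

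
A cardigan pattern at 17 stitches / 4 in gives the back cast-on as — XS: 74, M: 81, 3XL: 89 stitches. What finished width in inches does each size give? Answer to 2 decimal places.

17/4 = 4.25 sts per in.
XS: 74 / 4.25 = 17.412 → 17.41 in.
M: 81 / 4.25 = 19.059 → 19.06 in.
3XL: 89 / 4.25 = 20.941 → 20.94 in.

XS 17.41 inches; M 19.06 inches; 3XL 20.94 inches.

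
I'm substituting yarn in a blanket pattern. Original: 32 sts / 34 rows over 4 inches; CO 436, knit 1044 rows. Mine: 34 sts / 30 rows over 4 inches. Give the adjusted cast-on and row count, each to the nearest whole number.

Stitches: 436 × 34/32 = 463.25 → 463.
Rows: 1044 × 30/34 = 921.18 → 921.

Cast on 463 stitches; work 921 rows.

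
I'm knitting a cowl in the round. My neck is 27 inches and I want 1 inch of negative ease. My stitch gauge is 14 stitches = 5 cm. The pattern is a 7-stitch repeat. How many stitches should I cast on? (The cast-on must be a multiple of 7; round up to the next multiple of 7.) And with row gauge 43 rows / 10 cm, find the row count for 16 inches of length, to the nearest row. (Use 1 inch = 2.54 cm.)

Cast on 189 stitches; work 175 rows.

Finished = 27 − 1 = 26 inches.
26 inches × 2.54 = 66.04 cm.
14/5 = 2.8 sts per cm; 66.04 × 2.8 = 184.91 sts.
Next multiple of 7 → 189.
16 inches = 40.64 cm; × 4.3 = 174.75 → 175 rows.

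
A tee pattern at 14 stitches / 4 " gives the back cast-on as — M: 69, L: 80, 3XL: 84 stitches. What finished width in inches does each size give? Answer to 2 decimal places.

M 19.71 inches; L 22.86 inches; 3XL 24.00 inches.

14/4 = 3.5 sts per in.
M: 69 / 3.5 = 19.714 → 19.71 in.
L: 80 / 3.5 = 22.857 → 22.86 in.
3XL: 84 / 3.5 = 24.000 → 24.00 in.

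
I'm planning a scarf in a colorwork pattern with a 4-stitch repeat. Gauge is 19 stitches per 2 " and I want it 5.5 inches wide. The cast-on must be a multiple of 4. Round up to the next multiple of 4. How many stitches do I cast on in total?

56 stitches.

19 / 2 = 9.5 sts per inch.
5.5 × 9.5 = 52.25 sts.
Next multiple of 4: 56.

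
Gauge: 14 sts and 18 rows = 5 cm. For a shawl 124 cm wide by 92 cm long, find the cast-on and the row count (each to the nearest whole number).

Stitch gauge = 14/5 = 2.8 sts/cm; 124 × 2.8 = 347.20 → 347 sts.
Row gauge = 18/5 = 3.6 rows/cm; 92 × 3.6 = 331.20 → 331 rows.

Cast on 347 stitches and work 331 rows.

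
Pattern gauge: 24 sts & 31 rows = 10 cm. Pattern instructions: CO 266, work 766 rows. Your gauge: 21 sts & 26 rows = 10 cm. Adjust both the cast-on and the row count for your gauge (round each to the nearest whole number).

Stitches: 266 × 21/24 = 232.75 → 233.
Rows: 766 × 26/31 = 642.45 → 642.

Cast on 233 stitches; work 642 rows.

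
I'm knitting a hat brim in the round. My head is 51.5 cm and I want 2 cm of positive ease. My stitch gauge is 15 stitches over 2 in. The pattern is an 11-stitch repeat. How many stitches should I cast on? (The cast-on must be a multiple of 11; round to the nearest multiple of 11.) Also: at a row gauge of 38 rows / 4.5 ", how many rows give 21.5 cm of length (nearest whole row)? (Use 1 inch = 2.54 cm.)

Cast on 154 stitches; work 71 rows.

Finished = 51.5 + 2 = 53.5 cm.
53.5 cm × 1/2.54 = 21.06 inches.
15/2 = 7.5 sts per in; 21.06 × 7.5 = 157.97 sts.
Nearest multiple of 11 → 154.
21.5 cm = 8.46 inches; × 8.444 = 71.48 → 71 rows.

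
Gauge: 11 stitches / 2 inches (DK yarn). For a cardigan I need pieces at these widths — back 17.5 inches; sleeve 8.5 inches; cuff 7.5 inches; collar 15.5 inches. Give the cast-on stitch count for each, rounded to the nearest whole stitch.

back 96; sleeve 47; cuff 41; collar 85.

Rate = 11/2 = 5.5 sts per in.
back: 17.5 × 5.5 = 96.25 → 96.
sleeve: 8.5 × 5.5 = 46.75 → 47.
cuff: 7.5 × 5.5 = 41.25 → 41.
collar: 15.5 × 5.5 = 85.25 → 85.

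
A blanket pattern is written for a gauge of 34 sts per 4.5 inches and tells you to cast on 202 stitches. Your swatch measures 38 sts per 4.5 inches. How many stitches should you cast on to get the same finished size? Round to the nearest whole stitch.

Cast on 226 stitches.

Scale factor = 38 / 34 = 1.118.
202 × 38 / 34 = 225.76 sts.
→ 226 sts.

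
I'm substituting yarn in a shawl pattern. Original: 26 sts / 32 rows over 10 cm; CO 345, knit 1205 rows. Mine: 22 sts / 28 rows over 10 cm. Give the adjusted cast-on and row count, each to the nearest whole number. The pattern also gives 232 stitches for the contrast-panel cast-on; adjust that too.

Stitches: 345 × 22/26 = 291.92 → 292.
Rows: 1205 × 28/32 = 1054.38 → 1054.
contrast-panel cast-on: 232 × 22/26 = 196.31 → 196.

Cast on 292 stitches; work 1054 rows; contrast-panel cast-on 196 stitches.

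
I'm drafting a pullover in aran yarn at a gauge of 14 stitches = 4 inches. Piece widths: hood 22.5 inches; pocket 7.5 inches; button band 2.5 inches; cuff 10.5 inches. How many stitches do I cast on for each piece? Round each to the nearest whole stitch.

hood 79; pocket 26; button band 9; cuff 37.

Rate = 14/4 = 3.5 sts per in.
hood: 22.5 × 3.5 = 78.75 → 79.
pocket: 7.5 × 3.5 = 26.25 → 26.
button band: 2.5 × 3.5 = 8.75 → 9.
cuff: 10.5 × 3.5 = 36.75 → 37.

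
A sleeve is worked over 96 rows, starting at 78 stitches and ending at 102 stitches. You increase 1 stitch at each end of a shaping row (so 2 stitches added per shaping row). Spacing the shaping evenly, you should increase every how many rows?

Increase every 8th row.

Stitches to add: |102 − 78| = 24.
Shaping rows needed: 24 / 2 = 12.
96 rows / 12 = every 8 rows.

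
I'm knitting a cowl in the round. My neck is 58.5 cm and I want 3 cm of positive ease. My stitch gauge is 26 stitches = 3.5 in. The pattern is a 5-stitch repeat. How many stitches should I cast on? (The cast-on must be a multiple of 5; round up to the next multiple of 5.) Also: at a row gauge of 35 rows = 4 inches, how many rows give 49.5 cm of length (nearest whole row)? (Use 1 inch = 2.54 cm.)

Finished = 58.5 + 3 = 61.5 cm.
61.5 cm × 1/2.54 = 24.21 inches.
26/3.5 = 7.429 sts per in; 24.21 × 7.429 = 179.87 sts.
Next multiple of 5 → 180.
49.5 cm = 19.49 inches; × 8.75 = 170.52 → 171 rows.

Cast on 180 stitches; work 171 rows.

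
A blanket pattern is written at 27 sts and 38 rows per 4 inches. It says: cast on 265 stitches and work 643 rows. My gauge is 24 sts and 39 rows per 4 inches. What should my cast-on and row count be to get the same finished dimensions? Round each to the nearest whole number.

Cast on 236 stitches; work 660 rows.

Stitches: 265 × 24/27 = 235.56 → 236.
Rows: 643 × 39/38 = 659.92 → 660.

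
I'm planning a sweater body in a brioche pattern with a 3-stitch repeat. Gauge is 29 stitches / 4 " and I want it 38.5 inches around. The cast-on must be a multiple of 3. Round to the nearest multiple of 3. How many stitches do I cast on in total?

CO 279 sts.

29 / 4 = 7.25 sts per inch.
38.5 × 7.25 = 279.12 sts.
Nearest multiple of 3: 279.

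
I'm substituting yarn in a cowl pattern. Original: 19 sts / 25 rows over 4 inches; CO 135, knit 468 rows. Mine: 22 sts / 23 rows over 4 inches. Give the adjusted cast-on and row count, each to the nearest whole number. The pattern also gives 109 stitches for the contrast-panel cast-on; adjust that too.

Stitches: 135 × 22/19 = 156.32 → 156.
Rows: 468 × 23/25 = 430.56 → 431.
contrast-panel cast-on: 109 × 22/19 = 126.21 → 126.

Cast on 156 stitches; work 431 rows; contrast-panel cast-on 126 stitches.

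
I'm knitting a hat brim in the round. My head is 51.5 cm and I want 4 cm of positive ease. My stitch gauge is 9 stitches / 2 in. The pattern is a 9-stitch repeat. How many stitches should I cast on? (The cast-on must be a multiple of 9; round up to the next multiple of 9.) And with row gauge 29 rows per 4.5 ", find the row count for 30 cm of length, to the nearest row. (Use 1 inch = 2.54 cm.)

Finished = 51.5 + 4 = 55.5 cm.
55.5 cm × 1/2.54 = 21.85 inches.
9/2 = 4.5 sts per in; 21.85 × 4.5 = 98.33 sts.
Next multiple of 9 → 99.
30 cm = 11.81 inches; × 6.444 = 76.12 → 76 rows.

Cast on 99 stitches; work 76 rows.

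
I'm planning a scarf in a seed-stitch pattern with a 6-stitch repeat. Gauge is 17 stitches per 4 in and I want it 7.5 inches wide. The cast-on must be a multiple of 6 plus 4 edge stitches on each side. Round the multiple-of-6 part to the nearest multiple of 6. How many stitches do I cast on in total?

17 / 4 = 4.25 sts per inch.
7.5 × 4.25 = 31.88 sts.
Less 8 edge sts → 23.88 for the repeat.
Nearest multiple of 6: 24.
Add back 8 edge sts → 32.

Cast on 32 stitches.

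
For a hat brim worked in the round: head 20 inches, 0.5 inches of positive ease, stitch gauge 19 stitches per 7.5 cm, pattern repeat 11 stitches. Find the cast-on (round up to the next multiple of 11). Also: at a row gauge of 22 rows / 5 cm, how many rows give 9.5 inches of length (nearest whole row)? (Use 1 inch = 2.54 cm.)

Cast on 132 stitches; work 106 rows.

Finished = 20 + 0.5 = 20.5 inches.
20.5 inches × 2.54 = 52.07 cm.
19/7.5 = 2.533 sts per cm; 52.07 × 2.533 = 131.91 sts.
Next multiple of 11 → 132.
9.5 inches = 24.13 cm; × 4.4 = 106.17 → 106 rows.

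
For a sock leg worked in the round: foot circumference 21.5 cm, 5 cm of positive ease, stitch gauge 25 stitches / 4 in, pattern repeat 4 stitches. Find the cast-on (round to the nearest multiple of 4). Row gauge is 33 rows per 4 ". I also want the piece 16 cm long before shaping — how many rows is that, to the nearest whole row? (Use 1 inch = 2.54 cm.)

Cast on 64 stitches; work 52 rows.

Finished = 21.5 + 5 = 26.5 cm.
26.5 cm × 1/2.54 = 10.43 inches.
25/4 = 6.25 sts per in; 10.43 × 6.25 = 65.21 sts.
Nearest multiple of 4 → 64.
16 cm = 6.30 inches; × 8.25 = 51.97 → 52 rows.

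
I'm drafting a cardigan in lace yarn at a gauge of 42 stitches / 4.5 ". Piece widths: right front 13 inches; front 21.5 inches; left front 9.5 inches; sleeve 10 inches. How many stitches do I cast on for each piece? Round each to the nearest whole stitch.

right front 121; front 201; left front 89; sleeve 93.

Rate = 42/4.5 = 9.333 sts per in.
right front: 13 × 9.333 = 121.33 → 121.
front: 21.5 × 9.333 = 200.67 → 201.
left front: 9.5 × 9.333 = 88.67 → 89.
sleeve: 10 × 9.333 = 93.33 → 93.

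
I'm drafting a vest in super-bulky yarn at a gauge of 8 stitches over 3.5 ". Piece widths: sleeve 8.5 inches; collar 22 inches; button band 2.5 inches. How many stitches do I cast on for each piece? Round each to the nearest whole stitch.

sleeve 19; collar 50; button band 6.

Rate = 8/3.5 = 2.286 sts per in.
sleeve: 8.5 × 2.286 = 19.43 → 19.
collar: 22 × 2.286 = 50.29 → 50.
button band: 2.5 × 2.286 = 5.71 → 6.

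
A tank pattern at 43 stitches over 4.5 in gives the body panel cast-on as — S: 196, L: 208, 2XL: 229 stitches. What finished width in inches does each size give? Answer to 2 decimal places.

S 20.51 inches; L 21.77 inches; 2XL 23.97 inches.

43/4.5 = 9.556 sts per in.
S: 196 / 9.556 = 20.512 → 20.51 in.
L: 208 / 9.556 = 21.767 → 21.77 in.
2XL: 229 / 9.556 = 23.965 → 23.97 in.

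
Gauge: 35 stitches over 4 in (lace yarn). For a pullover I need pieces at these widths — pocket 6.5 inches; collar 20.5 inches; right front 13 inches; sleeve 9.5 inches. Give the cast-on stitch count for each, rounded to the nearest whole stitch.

Rate = 35/4 = 8.75 sts per in.
pocket: 6.5 × 8.75 = 56.88 → 57.
collar: 20.5 × 8.75 = 179.38 → 179.
right front: 13 × 8.75 = 113.75 → 114.
sleeve: 9.5 × 8.75 = 83.12 → 83.

pocket 57; collar 179; right front 114; sleeve 83.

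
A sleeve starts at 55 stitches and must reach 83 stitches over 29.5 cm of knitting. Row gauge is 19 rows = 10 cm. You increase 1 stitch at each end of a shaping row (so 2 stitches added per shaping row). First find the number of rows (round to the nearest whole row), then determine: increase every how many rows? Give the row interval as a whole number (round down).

Rows = 29.5 × 1.9 = 56.0 → 56 rows.
Stitches to add: 28 → 14 shaping rows (at 2 st each).
56 / 14 = 4.00 → every 4 rows.

Increase every 4th row.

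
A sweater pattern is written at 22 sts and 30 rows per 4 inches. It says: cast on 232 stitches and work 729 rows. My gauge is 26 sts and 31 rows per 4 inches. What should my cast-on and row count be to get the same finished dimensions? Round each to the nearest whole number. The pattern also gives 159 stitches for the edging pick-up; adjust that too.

Stitches: 232 × 26/22 = 274.18 → 274.
Rows: 729 × 31/30 = 753.30 → 753.
edging pick-up: 159 × 26/22 = 187.91 → 188.

Cast on 274 stitches; work 753 rows; edging pick-up 188 stitches.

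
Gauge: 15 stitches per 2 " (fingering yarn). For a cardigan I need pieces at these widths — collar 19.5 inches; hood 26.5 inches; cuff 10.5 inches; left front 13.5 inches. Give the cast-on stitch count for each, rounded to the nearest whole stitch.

Rate = 15/2 = 7.5 sts per in.
collar: 19.5 × 7.5 = 146.25 → 146.
hood: 26.5 × 7.5 = 198.75 → 199.
cuff: 10.5 × 7.5 = 78.75 → 79.
left front: 13.5 × 7.5 = 101.25 → 101.

collar 146; hood 199; cuff 79; left front 101.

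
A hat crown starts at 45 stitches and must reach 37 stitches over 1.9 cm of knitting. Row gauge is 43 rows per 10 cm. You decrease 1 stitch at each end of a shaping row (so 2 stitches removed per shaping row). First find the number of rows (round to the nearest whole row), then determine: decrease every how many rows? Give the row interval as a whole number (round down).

Rows = 1.9 × 4.3 = 8.2 → 8 rows.
Stitches to remove: 8 → 4 shaping rows (at 2 st each).
8 / 4 = 2.00 → every 2 rows.

Decrease every 2nd row.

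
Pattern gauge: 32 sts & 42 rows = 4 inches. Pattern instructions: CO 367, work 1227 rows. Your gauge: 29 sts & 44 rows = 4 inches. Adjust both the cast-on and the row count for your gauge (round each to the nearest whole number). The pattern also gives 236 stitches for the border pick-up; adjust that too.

Stitches: 367 × 29/32 = 332.59 → 333.
Rows: 1227 × 44/42 = 1285.43 → 1285.
border pick-up: 236 × 29/32 = 213.88 → 214.

Cast on 333 stitches; work 1285 rows; border pick-up 214 stitches.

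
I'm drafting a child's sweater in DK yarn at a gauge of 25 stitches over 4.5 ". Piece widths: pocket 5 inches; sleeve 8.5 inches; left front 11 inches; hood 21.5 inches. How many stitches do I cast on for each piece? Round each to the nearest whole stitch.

pocket 28; sleeve 47; left front 61; hood 119.

Rate = 25/4.5 = 5.556 sts per in.
pocket: 5 × 5.556 = 27.78 → 28.
sleeve: 8.5 × 5.556 = 47.22 → 47.
left front: 11 × 5.556 = 61.11 → 61.
hood: 21.5 × 5.556 = 119.44 → 119.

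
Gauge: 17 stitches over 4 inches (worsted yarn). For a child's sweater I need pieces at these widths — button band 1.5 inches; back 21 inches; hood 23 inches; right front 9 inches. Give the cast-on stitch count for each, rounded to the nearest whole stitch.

button band 6; back 89; hood 98; right front 38.

Rate = 17/4 = 4.25 sts per in.
button band: 1.5 × 4.25 = 6.38 → 6.
back: 21 × 4.25 = 89.25 → 89.
hood: 23 × 4.25 = 97.75 → 98.
right front: 9 × 4.25 = 38.25 → 38.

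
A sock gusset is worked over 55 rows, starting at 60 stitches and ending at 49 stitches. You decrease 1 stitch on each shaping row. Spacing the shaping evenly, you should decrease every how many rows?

Stitches to remove: |49 − 60| = 11.
Shaping rows needed: 11 / 1 = 11.
55 rows / 11 = every 5 rows.

Decrease every 5th row.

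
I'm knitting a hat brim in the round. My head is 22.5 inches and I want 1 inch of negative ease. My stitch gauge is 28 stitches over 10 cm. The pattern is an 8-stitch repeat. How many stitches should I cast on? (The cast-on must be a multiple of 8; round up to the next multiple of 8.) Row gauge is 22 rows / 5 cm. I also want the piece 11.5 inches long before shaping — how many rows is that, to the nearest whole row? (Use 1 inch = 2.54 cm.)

Cast on 160 stitches; work 129 rows.

Finished = 22.5 − 1 = 21.5 inches.
21.5 inches × 2.54 = 54.61 cm.
28/10 = 2.8 sts per cm; 54.61 × 2.8 = 152.91 sts.
Next multiple of 8 → 160.
11.5 inches = 29.21 cm; × 4.4 = 128.52 → 129 rows.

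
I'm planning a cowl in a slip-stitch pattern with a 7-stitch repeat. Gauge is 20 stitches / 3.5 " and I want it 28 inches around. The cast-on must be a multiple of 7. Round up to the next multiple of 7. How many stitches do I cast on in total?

Cast on 161 stitches.

20 / 3.5 = 5.714 sts per inch.
28 × 5.714 = 160.00 sts.
Next multiple of 7: 161.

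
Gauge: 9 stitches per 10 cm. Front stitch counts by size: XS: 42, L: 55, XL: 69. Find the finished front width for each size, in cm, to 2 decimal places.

9/10 = 0.9 sts per cm.
XS: 42 / 0.9 = 46.667 → 46.67 cm.
L: 55 / 0.9 = 61.111 → 61.11 cm.
XL: 69 / 0.9 = 76.667 → 76.67 cm.

XS 46.67 cm; L 61.11 cm; XL 76.67 cm.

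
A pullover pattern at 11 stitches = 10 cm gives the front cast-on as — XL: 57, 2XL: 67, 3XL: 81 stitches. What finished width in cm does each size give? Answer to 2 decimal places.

11/10 = 1.1 sts per cm.
XL: 57 / 1.1 = 51.818 → 51.82 cm.
2XL: 67 / 1.1 = 60.909 → 60.91 cm.
3XL: 81 / 1.1 = 73.636 → 73.64 cm.

XL 51.82 cm; 2XL 60.91 cm; 3XL 73.64 cm.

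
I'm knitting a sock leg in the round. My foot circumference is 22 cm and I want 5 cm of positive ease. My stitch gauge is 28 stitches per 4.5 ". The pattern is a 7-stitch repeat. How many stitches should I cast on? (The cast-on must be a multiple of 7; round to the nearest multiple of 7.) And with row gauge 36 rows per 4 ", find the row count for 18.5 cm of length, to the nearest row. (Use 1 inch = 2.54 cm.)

Cast on 63 stitches; work 66 rows.

Finished = 22 + 5 = 27 cm.
27 cm × 1/2.54 = 10.63 inches.
28/4.5 = 6.222 sts per in; 10.63 × 6.222 = 66.14 sts.
Nearest multiple of 7 → 63.
18.5 cm = 7.28 inches; × 9 = 65.55 → 66 rows.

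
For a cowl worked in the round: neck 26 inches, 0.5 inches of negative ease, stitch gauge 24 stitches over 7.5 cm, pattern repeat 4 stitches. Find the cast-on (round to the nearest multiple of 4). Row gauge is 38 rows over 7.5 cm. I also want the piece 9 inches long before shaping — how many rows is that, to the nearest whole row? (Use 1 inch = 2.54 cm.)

Finished = 26 − 0.5 = 25.5 inches.
25.5 inches × 2.54 = 64.77 cm.
24/7.5 = 3.2 sts per cm; 64.77 × 3.2 = 207.26 sts.
Nearest multiple of 4 → 208.
9 inches = 22.86 cm; × 5.067 = 115.82 → 116 rows.

Cast on 208 stitches; work 116 rows.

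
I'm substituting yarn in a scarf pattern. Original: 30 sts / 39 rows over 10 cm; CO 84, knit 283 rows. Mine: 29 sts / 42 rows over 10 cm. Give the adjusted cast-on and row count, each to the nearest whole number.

Stitches: 84 × 29/30 = 81.20 → 81.
Rows: 283 × 42/39 = 304.77 → 305.

Cast on 81 stitches; work 305 rows.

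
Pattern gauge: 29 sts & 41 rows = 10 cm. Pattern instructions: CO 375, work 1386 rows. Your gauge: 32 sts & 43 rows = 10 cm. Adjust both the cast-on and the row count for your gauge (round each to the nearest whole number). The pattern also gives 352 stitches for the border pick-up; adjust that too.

Stitches: 375 × 32/29 = 413.79 → 414.
Rows: 1386 × 43/41 = 1453.61 → 1454.
border pick-up: 352 × 32/29 = 388.41 → 388.

Cast on 414 stitches; work 1454 rows; border pick-up 388 stitches.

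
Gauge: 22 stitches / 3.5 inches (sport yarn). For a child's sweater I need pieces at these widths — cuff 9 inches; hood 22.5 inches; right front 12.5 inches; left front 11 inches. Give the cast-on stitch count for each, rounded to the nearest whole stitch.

Rate = 22/3.5 = 6.286 sts per in.
cuff: 9 × 6.286 = 56.57 → 57.
hood: 22.5 × 6.286 = 141.43 → 141.
right front: 12.5 × 6.286 = 78.57 → 79.
left front: 11 × 6.286 = 69.14 → 69.

cuff 57; hood 141; right front 79; left front 69.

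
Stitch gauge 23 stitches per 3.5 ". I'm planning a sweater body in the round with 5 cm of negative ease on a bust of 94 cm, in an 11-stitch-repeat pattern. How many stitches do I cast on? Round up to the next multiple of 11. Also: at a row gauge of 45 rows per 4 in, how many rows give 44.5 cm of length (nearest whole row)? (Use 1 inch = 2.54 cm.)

Cast on 231 stitches; work 197 rows.

Finished = 94 − 5 = 89 cm.
89 cm × 1/2.54 = 35.04 inches.
23/3.5 = 6.571 sts per in; 35.04 × 6.571 = 230.26 sts.
Next multiple of 11 → 231.
44.5 cm = 17.52 inches; × 11.25 = 197.10 → 197 rows.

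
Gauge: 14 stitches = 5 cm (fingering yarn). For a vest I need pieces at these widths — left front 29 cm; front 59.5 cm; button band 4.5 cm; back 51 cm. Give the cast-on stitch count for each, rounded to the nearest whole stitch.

left front 81; front 167; button band 13; back 143.

Rate = 14/5 = 2.8 sts per cm.
left front: 29 × 2.8 = 81.20 → 81.
front: 59.5 × 2.8 = 166.60 → 167.
button band: 4.5 × 2.8 = 12.60 → 13.
back: 51 × 2.8 = 142.80 → 143.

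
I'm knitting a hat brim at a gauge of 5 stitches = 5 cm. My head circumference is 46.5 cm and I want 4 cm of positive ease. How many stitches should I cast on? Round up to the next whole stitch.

Finished = 46.5 + 4 = 50.5 cm.
5 / 5 = 1 sts per cm.
50.50 × 1 = 50.50 sts.
→ 51 sts.

51 stitches.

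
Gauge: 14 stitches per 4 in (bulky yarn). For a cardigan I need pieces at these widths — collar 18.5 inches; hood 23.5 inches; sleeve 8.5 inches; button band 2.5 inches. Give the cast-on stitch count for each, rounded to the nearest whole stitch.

Rate = 14/4 = 3.5 sts per in.
collar: 18.5 × 3.5 = 64.75 → 65.
hood: 23.5 × 3.5 = 82.25 → 82.
sleeve: 8.5 × 3.5 = 29.75 → 30.
button band: 2.5 × 3.5 = 8.75 → 9.

collar 65; hood 82; sleeve 30; button band 9.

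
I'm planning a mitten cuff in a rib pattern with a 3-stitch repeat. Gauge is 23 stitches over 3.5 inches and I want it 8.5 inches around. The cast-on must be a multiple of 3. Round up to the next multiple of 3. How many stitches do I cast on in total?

23 / 3.5 = 6.571 sts per inch.
8.5 × 6.571 = 55.86 sts.
Next multiple of 3: 57.

57 stitches.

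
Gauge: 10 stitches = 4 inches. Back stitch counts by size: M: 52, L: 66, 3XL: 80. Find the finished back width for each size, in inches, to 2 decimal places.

M 20.80 inches; L 26.40 inches; 3XL 32.00 inches.

10/4 = 2.5 sts per in.
M: 52 / 2.5 = 20.800 → 20.80 in.
L: 66 / 2.5 = 26.400 → 26.40 in.
3XL: 80 / 2.5 = 32.000 → 32.00 in.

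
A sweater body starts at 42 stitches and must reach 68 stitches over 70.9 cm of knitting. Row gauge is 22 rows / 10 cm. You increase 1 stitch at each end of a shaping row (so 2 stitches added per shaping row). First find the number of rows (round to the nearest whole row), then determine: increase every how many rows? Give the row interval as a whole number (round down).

Increase every 12th row.

Rows = 70.9 × 2.2 = 156.0 → 156 rows.
Stitches to add: 26 → 13 shaping rows (at 2 st each).
156 / 13 = 12.00 → every 12 rows.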